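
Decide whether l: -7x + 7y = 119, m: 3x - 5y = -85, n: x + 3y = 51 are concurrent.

Yes

Intersecting l and m: solving the 2×2 system gives (x, y) = (0, 17).
Substitute into n: (1)(0) + (3)(17) = 51.
This equals 51, so (0, 17) lies on all three lines and they are concurrent.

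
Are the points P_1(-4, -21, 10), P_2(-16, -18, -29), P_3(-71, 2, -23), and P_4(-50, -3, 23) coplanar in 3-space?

No

The four points are coplanar iff the 3×3 determinant with rows P_1P_2, P_1P_3, P_1P_4 is zero.
Rows: (-12, 3, -39), (-67, 23, -33), (-46, 18, 13).
Expanding along the first row: (-12)(893) − (3)(-2389) + (-39)(-148) = 2223.
Nonzero ⇒ not coplanar.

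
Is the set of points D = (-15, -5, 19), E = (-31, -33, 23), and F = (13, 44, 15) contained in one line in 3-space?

No

DE = (-16, -28, 4), DF = (28, 49, -4).
DE × DF = (-84, 48, 0).
The cross product is nonzero, so the points do not lie on one line.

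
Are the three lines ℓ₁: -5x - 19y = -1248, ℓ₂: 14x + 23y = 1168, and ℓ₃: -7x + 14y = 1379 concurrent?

No

Intersecting ℓ₁ and ℓ₂: solving the 2×2 system gives (x, y) = (-6512/151, 11632/151).
Substitute into ℓ₃: (-7)(-6512/151) + (14)(11632/151) = 208432/151.
But ℓ₃ requires 1379 ≠ 208432/151, so the three lines have no common point.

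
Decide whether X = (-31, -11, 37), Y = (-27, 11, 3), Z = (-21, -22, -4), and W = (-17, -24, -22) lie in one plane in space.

A normal to the plane through X, Y, Z is n = XY × XZ = (-1276, -176, -264).
The plane has equation n·P = 31724. For W: n·W = 31724.
Equal, so W lies in the plane and all four are coplanar.

Yes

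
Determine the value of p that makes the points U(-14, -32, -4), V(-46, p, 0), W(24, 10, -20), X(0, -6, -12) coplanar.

-20

The points are coplanar iff UV · (UW × UX) = 0.
Expanding, this is linear in p: (80)p + (1600) = 0.
So p = -20.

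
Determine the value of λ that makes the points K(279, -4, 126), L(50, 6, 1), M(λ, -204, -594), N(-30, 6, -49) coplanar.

Coplanarity ⇔ det[KL; KM; KN] = 0.
Expanding, this is linear in λ: (500)λ + (146500) = 0.
So λ = -293.

-293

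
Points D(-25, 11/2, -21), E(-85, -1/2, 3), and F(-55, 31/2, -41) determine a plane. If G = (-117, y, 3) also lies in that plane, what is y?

3/2

Coplanarity requires DE · (DF × DG) = 0.
DE = (-60, -6, 24), DF = (-30, 10, -20); the triple product is linear in y with coefficient -1920 and constant term 2880.
Setting it to zero: y = 3/2.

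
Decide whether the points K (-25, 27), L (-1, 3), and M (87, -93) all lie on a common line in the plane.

No

KL = (24, -24), KM = (112, -120).
Twice the signed area of △KLM is (24)(-120) − (-24)(112) = -192.
The area is nonzero, so the three points are not collinear.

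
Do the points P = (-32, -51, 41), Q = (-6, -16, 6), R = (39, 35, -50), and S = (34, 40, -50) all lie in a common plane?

The four points are coplanar iff the 3×3 determinant with rows PQ, PR, PS is zero.
Rows: (26, 35, -35), (71, 86, -91), (66, 91, -91).
Expanding along the first row: (26)(455) − (35)(-455) + (-35)(785) = 280.
Nonzero ⇒ not coplanar.

No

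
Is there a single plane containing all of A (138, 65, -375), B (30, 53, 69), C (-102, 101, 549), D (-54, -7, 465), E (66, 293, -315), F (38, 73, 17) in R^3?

Yes

The plane through A, B, C has normal n = AB × AC = (-27072, -6768, -6768) and equation n·P = -1637856.
Checking the remaining points: n·D = -1637856, n·E = -1637856, n·F = -1637856.
All equal -1637856, so all 6 points lie in one plane.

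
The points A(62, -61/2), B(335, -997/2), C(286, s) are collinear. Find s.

-829/2

The three points are collinear iff det[AB; AC] = 0.
This determinant is linear in s: (273)s + (226317/2) = 0, so s = -829/2.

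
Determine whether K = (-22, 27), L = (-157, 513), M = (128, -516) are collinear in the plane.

KL = (-135, 486), KM = (150, -543).
det[KL; KM] = (-135)(-543) − (486)(150) = 405.
The determinant is nonzero, so they are not collinear.

No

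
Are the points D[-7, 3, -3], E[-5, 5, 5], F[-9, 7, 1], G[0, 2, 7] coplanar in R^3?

No

A normal to the plane through D, E, F is n = DE × DF = (-24, -24, 12).
The plane has equation n·P = 60. For G: n·G = 36.
36 ≠ 60, so G is off the plane.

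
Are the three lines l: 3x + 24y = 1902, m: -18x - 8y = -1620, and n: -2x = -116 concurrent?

Yes

Intersecting l and m: solving the 2×2 system gives (x, y) = (58, 72).
Substitute into n: (-2)(58) + (0)(72) = -116.
This equals -116, so (58, 72) lies on all three lines and they are concurrent.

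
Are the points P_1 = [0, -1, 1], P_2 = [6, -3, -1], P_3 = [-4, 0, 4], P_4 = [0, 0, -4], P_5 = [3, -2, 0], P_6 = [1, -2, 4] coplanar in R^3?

The plane through P_1, P_2, P_3 has normal n = P_1P_2 × P_1P_3 = (-4, -10, -2) and equation n·P = 8.
Checking the remaining points: n·P_4 = 8, n·P_5 = 8, n·P_6 = 8.
All equal 8, so all 6 points lie in one plane.

Yes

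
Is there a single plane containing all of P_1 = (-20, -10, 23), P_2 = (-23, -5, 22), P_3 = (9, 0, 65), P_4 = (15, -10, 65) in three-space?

The four points are coplanar iff the 3×3 determinant with rows P_1P_2, P_1P_3, P_1P_4 is zero.
Rows: (-3, 5, -1), (29, 10, 42), (35, 0, 42).
Expanding along the first row: (-3)(420) − (5)(-252) + (-1)(-350) = 350.
Nonzero ⇒ not coplanar.

No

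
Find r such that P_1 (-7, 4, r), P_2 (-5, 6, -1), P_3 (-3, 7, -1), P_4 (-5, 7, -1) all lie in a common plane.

-1

Coplanarity ⇔ det[P_1P_2; P_1P_3; P_1P_4] = 0.
Expanding, this is linear in r: (-2)r + (-2) = 0.
So r = -1.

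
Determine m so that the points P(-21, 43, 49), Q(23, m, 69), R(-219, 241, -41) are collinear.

Direction PR = (-198, 198, -90). From the x-coordinate of Q, the parameter along the line is τ = (23 − (-21))/(-198) = -2/9.
Then m = 43 + (-2/9)·(198) = -1.

-1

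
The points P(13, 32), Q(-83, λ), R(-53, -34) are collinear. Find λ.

-64

Collinearity: (Q − P) must be parallel to (R − P) = (-66, -66).
Cross-multiplying the components: (λ − 32)·(-66) = (-96)·(-66).
Solving gives λ = -64.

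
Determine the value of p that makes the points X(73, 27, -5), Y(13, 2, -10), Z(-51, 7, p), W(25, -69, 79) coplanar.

Normal to plane XYW: n = (-2580, 5280, 4560); plane equation n·P = -68580.
Requiring n·Z = -68580: (4560)p + (168540) = -68580.
So p = -52.

-52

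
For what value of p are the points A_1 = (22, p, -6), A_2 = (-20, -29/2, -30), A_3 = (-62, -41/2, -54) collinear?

Collinearity requires A_1A_2 × A_1A_3 = 0; each component is linear in p.
The x-component gives (24)p + (204) = 0, so p = -17/2.
The remaining components then also vanish.

-17/2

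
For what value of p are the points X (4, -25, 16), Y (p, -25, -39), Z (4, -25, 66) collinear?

4

Collinearity requires XY × XZ = 0; each component is linear in p.
The y-component gives (-50)p + (200) = 0, so p = 4.
The remaining components then also vanish.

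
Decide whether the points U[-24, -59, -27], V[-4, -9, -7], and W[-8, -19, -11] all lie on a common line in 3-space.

Yes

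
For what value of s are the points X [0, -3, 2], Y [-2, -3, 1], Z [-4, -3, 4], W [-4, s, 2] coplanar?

-3

The points are coplanar iff XY · (XZ × XW) = 0.
Expanding, this is linear in s: (8)s + (24) = 0.
So s = -3.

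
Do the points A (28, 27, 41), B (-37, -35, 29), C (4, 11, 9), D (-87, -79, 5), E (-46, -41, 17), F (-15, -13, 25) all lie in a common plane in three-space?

The plane through A, B, C has normal n = AB × AC = (1792, -1792, -448) and equation n·P = -16576.
Checking the remaining points: n·D = -16576, n·E = -16576, n·F = -14784.
Since n·F = -14784 ≠ -16576, F is off the plane and the points are not all coplanar.

No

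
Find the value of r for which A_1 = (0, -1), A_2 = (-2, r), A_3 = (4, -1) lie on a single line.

The three points are collinear iff det[A_1A_2; A_1A_3] = 0.
This determinant is linear in r: (-4)r + (-4) = 0, so r = -1.

-1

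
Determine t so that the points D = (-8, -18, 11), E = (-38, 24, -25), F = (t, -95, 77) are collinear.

47

Direction DE = (-30, 42, -36). From the y-coordinate of F, the parameter along the line is τ = (-95 − (-18))/42 = -11/6.
Then t = (-8) + (-11/6)·(-30) = 47.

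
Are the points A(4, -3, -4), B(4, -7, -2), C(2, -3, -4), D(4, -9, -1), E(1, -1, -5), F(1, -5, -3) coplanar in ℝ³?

The plane through A, B, C has normal n = AB × AC = (0, -4, -8) and equation n·P = 44.
Checking the remaining points: n·D = 44, n·E = 44, n·F = 44.
All equal 44, so all 6 points lie in one plane.

Yes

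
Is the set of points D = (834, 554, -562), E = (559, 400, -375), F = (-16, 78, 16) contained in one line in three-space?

Yes

DE = (-275, -154, 187), DF = (-850, -476, 578).
Each component of DF is 34/11 times the corresponding component of DE, so DF = 34/11·DE and the points are collinear.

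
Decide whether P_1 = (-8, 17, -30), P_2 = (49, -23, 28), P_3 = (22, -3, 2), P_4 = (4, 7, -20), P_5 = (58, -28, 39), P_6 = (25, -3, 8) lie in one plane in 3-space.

Yes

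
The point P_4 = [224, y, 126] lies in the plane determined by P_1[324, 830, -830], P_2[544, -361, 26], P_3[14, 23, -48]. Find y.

A normal to the plane is n = P_1P_2 × P_1P_3 = (-240570, -437400, -546750).
P_4 lies in the plane iff n · P_1P_4 = 0.
This gives (-437400)y + (-135594000) = 0, so y = -310.

-310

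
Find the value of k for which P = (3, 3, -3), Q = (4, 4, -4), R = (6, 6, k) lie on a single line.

-6

Direction PQ = (1, 1, -1). From the x-coordinate of R, the parameter along the line is τ = (6 − 3)/1 = 3.
Then k = (-3) + 3·(-1) = -6.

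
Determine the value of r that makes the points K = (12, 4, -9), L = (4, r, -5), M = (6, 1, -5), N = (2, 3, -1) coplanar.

Normal to plane KMN: n = (-20, 8, -24); plane equation n·P = 8.
Requiring n·L = 8: (8)r + (40) = 8.
So r = -4.

-4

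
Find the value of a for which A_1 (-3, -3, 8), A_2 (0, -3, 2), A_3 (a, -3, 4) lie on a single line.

Collinearity requires A_1A_2 × A_1A_3 = 0; each component is linear in a.
The y-component gives (-6)a + (-6) = 0, so a = -1.
The remaining components then also vanish.

-1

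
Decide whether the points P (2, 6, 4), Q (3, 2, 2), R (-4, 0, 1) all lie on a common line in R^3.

No

PQ = (1, -4, -2), PR = (-6, -6, -3).
Comparing components 3 and 1: (-2)(-6) − (1)(-3) = 15 ≠ 0, so PQ and PR are not parallel and the points are not collinear.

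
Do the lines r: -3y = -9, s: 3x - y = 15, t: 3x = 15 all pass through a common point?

No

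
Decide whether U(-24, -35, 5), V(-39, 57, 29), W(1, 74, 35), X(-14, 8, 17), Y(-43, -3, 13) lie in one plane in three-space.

The plane through U, V, W has normal n = UV × UW = (144, 1050, -3935) and equation n·P = -59881.
Checking the remaining points: n·X = -60511, n·Y = -60497.
Since n·X = -60511 ≠ -59881, X is off the plane and the points are not all coplanar.

No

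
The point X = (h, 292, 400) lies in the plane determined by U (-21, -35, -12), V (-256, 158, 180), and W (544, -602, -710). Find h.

A normal to the plane is n = UV × UW = (-25850, -55550, 24200).
X lies in the plane iff n · UX = 0.
This gives (-25850)h + (-8737300) = 0, so h = -338.

-338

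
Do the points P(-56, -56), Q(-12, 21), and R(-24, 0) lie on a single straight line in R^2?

Yes

PQ = (44, 77), PR = (32, 56).
det[PQ; PR] = (44)(56) − (77)(32) = 0.
The determinant is zero, so the points are collinear.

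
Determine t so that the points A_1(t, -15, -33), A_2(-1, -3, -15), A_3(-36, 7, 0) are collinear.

41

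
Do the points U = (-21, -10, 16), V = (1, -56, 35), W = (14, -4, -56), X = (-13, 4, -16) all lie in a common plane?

No

The four points are coplanar iff the 3×3 determinant with rows UV, UW, UX is zero.
Rows: (22, -46, 19), (35, 6, -72), (8, 14, -32).
Expanding along the first row: (22)(816) − (-46)(-544) + (19)(442) = 1326.
Nonzero ⇒ not coplanar.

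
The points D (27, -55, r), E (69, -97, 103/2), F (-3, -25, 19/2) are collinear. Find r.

27

Direction EF = (-72, 72, -42). From the x-coordinate of D, the parameter along the line is τ = (27 − 69)/(-72) = 7/12.
Then r = 103/2 + 7/12·(-42) = 27.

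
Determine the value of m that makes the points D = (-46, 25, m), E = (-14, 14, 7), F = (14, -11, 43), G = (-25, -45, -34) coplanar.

-41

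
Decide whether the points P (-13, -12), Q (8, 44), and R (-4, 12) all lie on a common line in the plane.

Yes

PQ = (21, 56), PR = (9, 24).
det[PQ; PR] = (21)(24) − (56)(9) = 0.
The determinant is zero, so the points are collinear.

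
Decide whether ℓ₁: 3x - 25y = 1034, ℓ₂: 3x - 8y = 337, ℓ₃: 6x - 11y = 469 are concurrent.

Yes

The three lines meet at one point iff the augmented coefficient matrix [aᵢ bᵢ cᵢ] has rank < 3, i.e. its determinant vanishes.
Here the determinant is 0.
It vanishes, so the lines are concurrent at (3, -41).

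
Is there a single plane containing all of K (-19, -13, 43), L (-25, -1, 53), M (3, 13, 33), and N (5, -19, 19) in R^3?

With K as base: KL = (-6, 12, 10), KM = (22, 26, -10), KN = (24, -6, -24).
KM × KN = (-684, 288, -756).
KL · (KM × KN) = 0.
The scalar triple product vanishes, so the four points are coplanar.

Yes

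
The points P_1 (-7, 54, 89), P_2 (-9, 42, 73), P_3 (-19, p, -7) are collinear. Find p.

Collinearity requires P_1P_2 × P_1P_3 = 0; each component is linear in p.
The x-component gives (16)p + (288) = 0, so p = -18.
The remaining components then also vanish.

-18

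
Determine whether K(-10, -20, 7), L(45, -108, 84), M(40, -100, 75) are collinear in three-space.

No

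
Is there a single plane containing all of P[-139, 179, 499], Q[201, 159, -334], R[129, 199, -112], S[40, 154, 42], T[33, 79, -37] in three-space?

Yes

The plane through P, Q, R has normal n = PQ × PR = (28880, -15504, 12160) and equation n·X = -721696.
Checking the remaining points: n·S = -721696, n·T = -721696.
All equal -721696, so all 5 points lie in one plane.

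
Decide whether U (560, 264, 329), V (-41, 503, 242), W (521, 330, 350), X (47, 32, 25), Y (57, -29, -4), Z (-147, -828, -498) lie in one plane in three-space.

The plane through U, V, W has normal n = UV × UW = (10761, 16014, -30345) and equation n·P = 270351.
Checking the remaining points: n·X = 259590, n·Y = 270351, n·Z = 270351.
Since n·X = 259590 ≠ 270351, X is off the plane and the points are not all coplanar.

No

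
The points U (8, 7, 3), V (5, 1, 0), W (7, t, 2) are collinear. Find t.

5

Direction UV = (-3, -6, -3). From the x-coordinate of W, the parameter along the line is τ = (7 − 8)/(-3) = 1/3.
Then t = 7 + 1/3·(-6) = 5.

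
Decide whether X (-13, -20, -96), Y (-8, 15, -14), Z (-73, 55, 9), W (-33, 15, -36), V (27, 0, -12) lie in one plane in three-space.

No

The plane through X, Y, Z has normal n = XY × XZ = (-2475, -5445, 2475) and equation n·P = -96525.
Checking the remaining points: n·W = -89100, n·V = -96525.
Since n·W = -89100 ≠ -96525, W is off the plane and the points are not all coplanar.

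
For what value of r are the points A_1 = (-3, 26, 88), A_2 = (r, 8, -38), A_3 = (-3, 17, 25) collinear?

-3

Collinearity requires A_1A_2 × A_1A_3 = 0; each component is linear in r.
The y-component gives (63)r + (189) = 0, so r = -3.
The remaining components then also vanish.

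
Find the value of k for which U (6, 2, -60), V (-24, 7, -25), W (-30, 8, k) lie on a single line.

-18

Direction UV = (-30, 5, 35). From the x-coordinate of W, the parameter along the line is τ = (-30 − 6)/(-30) = 6/5.
Then k = (-60) + 6/5·(35) = -18.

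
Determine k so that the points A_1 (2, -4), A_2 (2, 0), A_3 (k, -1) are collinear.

2

Collinearity: (A_3 − A_1) must be parallel to (A_2 − A_1) = (0, 4).
Cross-multiplying the components: (k − 2)·(4) = (3)·(0).
Solving gives k = 2.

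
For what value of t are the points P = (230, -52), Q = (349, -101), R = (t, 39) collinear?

9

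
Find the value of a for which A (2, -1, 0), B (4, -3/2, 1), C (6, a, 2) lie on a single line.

Direction AB = (2, -1/2, 1). From the x-coordinate of C, the parameter along the line is τ = (6 − 2)/2 = 2.
Then a = (-1) + 2·(-1/2) = -2.

-2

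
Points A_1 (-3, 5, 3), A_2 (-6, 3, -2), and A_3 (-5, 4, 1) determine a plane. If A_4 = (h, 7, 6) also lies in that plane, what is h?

2

A normal to the plane is n = A_1A_2 × A_1A_3 = (-1, 4, -1).
A_4 lies in the plane iff n · A_1A_4 = 0.
This gives (-1)h + (2) = 0, so h = 2.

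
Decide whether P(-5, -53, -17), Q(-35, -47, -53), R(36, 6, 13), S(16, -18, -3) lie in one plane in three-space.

Yes

With P as base: PQ = (-30, 6, -36), PR = (41, 59, 30), PS = (21, 35, 14).
PR × PS = (-224, 56, 196).
PQ · (PR × PS) = 0.
The scalar triple product vanishes, so the four points are coplanar.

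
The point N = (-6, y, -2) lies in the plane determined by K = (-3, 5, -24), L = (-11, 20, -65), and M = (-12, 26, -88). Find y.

2

Coplanarity requires KL · (KM × KN) = 0.
KL = (-8, 15, -41), KM = (-9, 21, -64); the triple product is linear in y with coefficient -143 and constant term 286.
Setting it to zero: y = 2.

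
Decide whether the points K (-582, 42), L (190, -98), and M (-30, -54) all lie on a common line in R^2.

No

KL = (772, -140), KM = (552, -96).
Twice the signed area of △KLM is (772)(-96) − (-140)(552) = 3168.
The area is nonzero, so the three points are not collinear.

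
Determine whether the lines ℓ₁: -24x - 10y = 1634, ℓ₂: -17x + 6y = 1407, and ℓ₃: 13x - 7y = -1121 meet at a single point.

No

Intersecting ℓ₁ and ℓ₂: solving the 2×2 system gives (x, y) = (-11937/157, 2995/157).
Substitute into ℓ₃: (13)(-11937/157) + (-7)(2995/157) = -176146/157.
But ℓ₃ requires -1121 ≠ -176146/157, so the three lines have no common point.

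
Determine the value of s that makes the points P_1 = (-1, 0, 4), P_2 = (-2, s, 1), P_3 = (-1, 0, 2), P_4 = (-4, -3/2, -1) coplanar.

-1/2

The points are coplanar iff P_1P_2 · (P_1P_3 × P_1P_4) = 0.
Expanding, this is linear in s: (6)s + (3) = 0.
So s = -1/2.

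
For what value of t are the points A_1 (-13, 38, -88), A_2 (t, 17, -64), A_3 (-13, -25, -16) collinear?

Collinearity requires A_1A_2 × A_1A_3 = 0; each component is linear in t.
The y-component gives (-72)t + (-936) = 0, so t = -13.
The remaining components then also vanish.

-13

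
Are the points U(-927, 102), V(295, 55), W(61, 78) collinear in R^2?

UV = (1222, -47), UW = (988, -24).
Twice the signed area of △UVW is (1222)(-24) − (-47)(988) = 17108.
The area is nonzero, so the three points are not collinear.

No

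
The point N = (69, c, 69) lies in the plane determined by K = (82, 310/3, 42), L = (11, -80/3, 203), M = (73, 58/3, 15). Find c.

Coplanarity requires KL · (KM × KN) = 0.
KL = (-71, -130, 161), KM = (-9, -84, -27); the triple product is linear in c with coefficient -3366 and constant term 255816.
Setting it to zero: c = 76.

76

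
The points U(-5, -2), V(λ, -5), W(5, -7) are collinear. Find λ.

1

Collinearity: (V − U) must be parallel to (W − U) = (10, -5).
Cross-multiplying the components: (λ − (-5))·(-5) = (-3)·(10).
Solving gives λ = 1.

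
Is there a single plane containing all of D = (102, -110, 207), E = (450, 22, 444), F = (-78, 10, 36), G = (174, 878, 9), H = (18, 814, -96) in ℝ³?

Yes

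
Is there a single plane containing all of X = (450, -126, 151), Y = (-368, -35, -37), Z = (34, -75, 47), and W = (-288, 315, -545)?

With X as base: XY = (-818, 91, -188), XZ = (-416, 51, -104), XW = (-738, 441, -696).
XZ × XW = (10368, -212784, -145818).
XY · (XZ × XW) = -430584.
Since -430584 ≠ 0, the four points are not coplanar.

No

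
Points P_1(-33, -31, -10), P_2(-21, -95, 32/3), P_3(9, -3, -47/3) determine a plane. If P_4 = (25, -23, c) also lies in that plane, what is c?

Coplanarity requires P_1P_2 · (P_1P_3 × P_1P_4) = 0.
P_1P_2 = (12, -64, 62/3), P_1P_3 = (42, 28, -17/3); the triple product is linear in c with coefficient 3024 and constant term 25200.
Setting it to zero: c = -25/3.

-25/3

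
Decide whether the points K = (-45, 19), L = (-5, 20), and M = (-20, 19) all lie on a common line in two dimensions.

No

KL = (40, 1), KM = (25, 0).
Twice the signed area of △KLM is (40)(0) − (1)(25) = -25.
The area is nonzero, so the three points are not collinear.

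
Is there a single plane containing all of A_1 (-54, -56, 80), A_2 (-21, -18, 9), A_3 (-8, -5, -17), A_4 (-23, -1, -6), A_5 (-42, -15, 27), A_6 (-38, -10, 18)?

The plane through A_1, A_2, A_3 has normal n = A_1A_2 × A_1A_3 = (-65, -65, -65) and equation n·P = 1950.
Checking the remaining points: n·A_4 = 1950, n·A_5 = 1950, n·A_6 = 1950.
All equal 1950, so all 6 points lie in one plane.

Yes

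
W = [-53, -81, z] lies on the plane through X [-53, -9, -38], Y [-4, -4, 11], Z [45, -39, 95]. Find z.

25

The plane through X, Y, Z has equation 2135x − 1715y − 1960z = -23240.
Substituting W: (-1960)z + (25760) = -23240, so z = 25.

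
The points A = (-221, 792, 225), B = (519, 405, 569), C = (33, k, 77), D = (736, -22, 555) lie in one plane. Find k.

-67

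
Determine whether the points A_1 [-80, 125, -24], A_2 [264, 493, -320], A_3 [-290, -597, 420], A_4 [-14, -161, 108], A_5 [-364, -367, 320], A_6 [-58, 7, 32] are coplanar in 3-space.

The plane through A_1, A_2, A_3 has normal n = A_1A_2 × A_1A_3 = (-50320, -90576, -171088) and equation n·P = -3190288.
Checking the remaining points: n·A_4 = -3190288, n·A_5 = -3190288, n·A_6 = -3190288.
All equal -3190288, so all 6 points lie in one plane.

Yes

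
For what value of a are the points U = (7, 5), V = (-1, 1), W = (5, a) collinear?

4

The three points are collinear iff det[UV; UW] = 0.
This determinant is linear in a: (-8)a + (32) = 0, so a = 4.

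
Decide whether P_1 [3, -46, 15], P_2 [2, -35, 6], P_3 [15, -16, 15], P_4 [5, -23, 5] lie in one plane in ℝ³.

The four points are coplanar iff the 3×3 determinant with rows P_1P_2, P_1P_3, P_1P_4 is zero.
Rows: (-1, 11, -9), (12, 30, 0), (2, 23, -10).
Expanding along the first row: (-1)(-300) − (11)(-120) + (-9)(216) = -324.
Nonzero ⇒ not coplanar.

No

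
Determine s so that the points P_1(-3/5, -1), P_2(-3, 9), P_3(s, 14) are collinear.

-21/5

The three points are collinear iff det[P_1P_2; P_1P_3] = 0.
This determinant is linear in s: (-10)s + (-42) = 0, so s = -21/5.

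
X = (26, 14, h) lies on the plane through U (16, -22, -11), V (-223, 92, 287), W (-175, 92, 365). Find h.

222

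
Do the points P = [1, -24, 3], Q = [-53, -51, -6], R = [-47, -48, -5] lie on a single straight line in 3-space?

Yes

PQ = (-54, -27, -9), PR = (-48, -24, -8).
Each component of PR is 8/9 times the corresponding component of PQ, so PR = 8/9·PQ and the points are collinear.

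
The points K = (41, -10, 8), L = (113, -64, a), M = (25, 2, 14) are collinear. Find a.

-19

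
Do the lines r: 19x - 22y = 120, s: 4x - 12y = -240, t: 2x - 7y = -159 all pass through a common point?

Intersecting r and s: solving the 2×2 system gives (x, y) = (48, 36).
Substitute into t: (2)(48) + (-7)(36) = -156.
But t requires -159 ≠ -156, so the three lines have no common point.

No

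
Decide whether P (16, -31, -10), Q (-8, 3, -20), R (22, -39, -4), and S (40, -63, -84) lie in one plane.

No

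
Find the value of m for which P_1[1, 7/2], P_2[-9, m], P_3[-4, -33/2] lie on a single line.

The three points are collinear iff det[P_1P_2; P_1P_3] = 0.
This determinant is linear in m: (5)m + (365/2) = 0, so m = -73/2.

-73/2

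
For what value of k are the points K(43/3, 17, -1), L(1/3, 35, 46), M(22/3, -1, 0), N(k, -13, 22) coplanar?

-20/3

Normal to plane KLM: n = (864, -315, 378); plane equation n·P = 6651.
Requiring n·N = 6651: (864)k + (12411) = 6651.
So k = -20/3.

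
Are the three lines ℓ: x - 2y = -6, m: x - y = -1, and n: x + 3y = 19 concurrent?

Intersecting ℓ and m: solving the 2×2 system gives (x, y) = (4, 5).
Substitute into n: (1)(4) + (3)(5) = 19.
This equals 19, so (4, 5) lies on all three lines and they are concurrent.

Yes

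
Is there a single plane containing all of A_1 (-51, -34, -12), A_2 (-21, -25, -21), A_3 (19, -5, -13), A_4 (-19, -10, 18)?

No

The four points are coplanar iff the 3×3 determinant with rows A_1A_2, A_1A_3, A_1A_4 is zero.
Rows: (30, 9, -9), (70, 29, -1), (32, 24, 30).
Expanding along the first row: (30)(894) − (9)(2132) + (-9)(752) = 864.
Nonzero ⇒ not coplanar.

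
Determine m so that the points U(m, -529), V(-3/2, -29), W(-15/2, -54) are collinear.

-243/2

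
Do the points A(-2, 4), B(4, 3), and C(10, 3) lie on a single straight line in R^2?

AB = (6, -1), AC = (12, -1).
det[AB; AC] = (6)(-1) − (-1)(12) = 6.
The determinant is nonzero, so they are not collinear.

No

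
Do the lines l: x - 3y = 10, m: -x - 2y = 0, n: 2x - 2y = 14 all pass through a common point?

Lines aᵢx + bᵢy = cᵢ with pairwise distinct directions are concurrent exactly when det[aᵢ bᵢ cᵢ] = 0.
Here the determinant is -10.
Nonzero, so no common point exists.

No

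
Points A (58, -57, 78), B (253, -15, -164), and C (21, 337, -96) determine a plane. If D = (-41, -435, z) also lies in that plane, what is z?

396

The plane through A, B, C has equation 88040x + 42884y + 78384z = 8775884.
Substituting D: (78384)z + (-22264180) = 8775884, so z = 396.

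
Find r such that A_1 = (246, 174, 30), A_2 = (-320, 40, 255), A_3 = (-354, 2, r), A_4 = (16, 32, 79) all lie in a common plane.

The points are coplanar iff A_1A_2 · (A_1A_3 × A_1A_4) = 0.
Expanding, this is linear in r: (-49552)r + (12586208) = 0.
So r = 254.

254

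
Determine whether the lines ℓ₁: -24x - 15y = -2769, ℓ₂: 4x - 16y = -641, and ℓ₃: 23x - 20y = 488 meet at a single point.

Lines aᵢx + bᵢy = cᵢ with pairwise distinct directions are concurrent exactly when det[aᵢ bᵢ cᵢ] = 0.
Here the determinant is -51975.
Nonzero, so no common point exists.

No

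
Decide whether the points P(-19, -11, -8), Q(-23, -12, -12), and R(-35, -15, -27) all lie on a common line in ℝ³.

PQ = (-4, -1, -4), PR = (-16, -4, -19).
PQ × PR = (3, -12, 0).
The cross product is nonzero, so the points do not lie on one line.

No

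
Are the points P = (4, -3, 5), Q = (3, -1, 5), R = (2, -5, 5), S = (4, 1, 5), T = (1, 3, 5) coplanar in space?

The plane through P, Q, R has normal n = PQ × PR = (0, 0, 6) and equation n·X = 30.
Checking the remaining points: n·S = 30, n·T = 30.
All equal 30, so all 5 points lie in one plane.

Yes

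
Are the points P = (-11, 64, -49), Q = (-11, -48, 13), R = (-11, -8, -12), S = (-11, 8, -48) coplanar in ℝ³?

Yes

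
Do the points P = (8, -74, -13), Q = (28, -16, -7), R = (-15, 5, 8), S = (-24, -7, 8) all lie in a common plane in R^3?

With P as base: PQ = (20, 58, 6), PR = (-23, 79, 21), PS = (-32, 67, 21).
PR × PS = (252, -189, 987).
PQ · (PR × PS) = 0.
The scalar triple product vanishes, so the four points are coplanar.

Yes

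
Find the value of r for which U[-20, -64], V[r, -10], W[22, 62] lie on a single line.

The three points are collinear iff det[UV; UW] = 0.
This determinant is linear in r: (126)r + (252) = 0, so r = -2.

-2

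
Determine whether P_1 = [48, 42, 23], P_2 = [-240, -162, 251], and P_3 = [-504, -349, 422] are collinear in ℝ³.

No

P_1P_2 = (-288, -204, 228), P_1P_3 = (-552, -391, 399).
P_1P_2 × P_1P_3 = (7752, -10944, 0).
The cross product is nonzero, so the points do not lie on one line.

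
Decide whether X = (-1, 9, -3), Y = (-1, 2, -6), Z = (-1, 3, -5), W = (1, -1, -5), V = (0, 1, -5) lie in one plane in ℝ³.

No

The plane through X, Y, Z has normal n = XY × XZ = (-4, 0, 0) and equation n·P = 4.
Checking the remaining points: n·W = -4, n·V = 0.
Since n·W = -4 ≠ 4, W is off the plane and the points are not all coplanar.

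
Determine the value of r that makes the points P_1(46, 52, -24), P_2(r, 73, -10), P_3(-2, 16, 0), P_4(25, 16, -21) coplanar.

38

The points are coplanar iff P_1P_2 · (P_1P_3 × P_1P_4) = 0.
Expanding, this is linear in r: (756)r + (-28728) = 0.
So r = 38.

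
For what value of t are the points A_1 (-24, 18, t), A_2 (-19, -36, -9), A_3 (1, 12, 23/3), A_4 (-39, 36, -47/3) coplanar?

-23/3

The points are coplanar iff A_1A_2 · (A_1A_3 × A_1A_4) = 0.
Expanding, this is linear in t: (-2400)t + (-18400) = 0.
So t = -23/3.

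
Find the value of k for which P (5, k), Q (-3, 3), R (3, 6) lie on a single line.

7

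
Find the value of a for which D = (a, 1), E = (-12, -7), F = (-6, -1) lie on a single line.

-4

Collinearity: (D − E) must be parallel to (F − E) = (6, 6).
Cross-multiplying the components: (a − (-12))·(6) = (8)·(6).
Solving gives a = -4.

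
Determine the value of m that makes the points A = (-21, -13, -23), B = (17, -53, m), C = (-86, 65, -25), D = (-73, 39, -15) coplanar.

-27

Coplanarity ⇔ det[AB; AC; AD] = 0.
Expanding, this is linear in m: (676)m + (18252) = 0.
So m = -27.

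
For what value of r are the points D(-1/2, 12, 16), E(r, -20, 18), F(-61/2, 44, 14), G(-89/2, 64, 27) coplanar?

59/2

Normal to plane DFG: n = (456, 418, -152); plane equation n·P = 2356.
Requiring n·E = 2356: (456)r + (-11096) = 2356.
So r = 59/2.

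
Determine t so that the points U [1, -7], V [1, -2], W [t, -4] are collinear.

The three points are collinear iff det[UV; UW] = 0.
This determinant is linear in t: (-5)t + (5) = 0, so t = 1.

1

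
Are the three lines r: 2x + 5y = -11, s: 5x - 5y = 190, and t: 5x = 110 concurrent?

Intersecting r and s: solving the 2×2 system gives (x, y) = (179/7, -87/7).
Substitute into t: (5)(179/7) + (0)(-87/7) = 895/7.
But t requires 110 ≠ 895/7, so the three lines have no common point.

No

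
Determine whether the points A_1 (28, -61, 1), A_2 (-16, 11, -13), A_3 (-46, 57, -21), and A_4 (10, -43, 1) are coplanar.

Yes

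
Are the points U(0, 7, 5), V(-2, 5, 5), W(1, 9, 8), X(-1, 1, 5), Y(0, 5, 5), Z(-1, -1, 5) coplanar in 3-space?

No

The plane through U, V, W has normal n = UV × UW = (-6, 6, -2) and equation n·P = 32.
Checking the remaining points: n·X = 2, n·Y = 20, n·Z = -10.
Since n·X = 2 ≠ 32, X is off the plane and the points are not all coplanar.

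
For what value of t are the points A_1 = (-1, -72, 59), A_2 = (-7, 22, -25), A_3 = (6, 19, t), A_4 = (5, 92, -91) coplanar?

Normal to plane A_1A_2A_4: n = (-324, -1404, -1548); plane equation n·P = 10080.
Requiring n·A_3 = 10080: (-1548)t + (-28620) = 10080.
So t = -25.

-25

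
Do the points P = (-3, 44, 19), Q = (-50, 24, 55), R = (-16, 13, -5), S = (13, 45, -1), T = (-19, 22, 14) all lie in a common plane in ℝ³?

No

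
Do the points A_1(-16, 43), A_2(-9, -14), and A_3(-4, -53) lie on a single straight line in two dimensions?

A_1A_2 = (7, -57), A_1A_3 = (12, -96).
Twice the signed area of △A_1A_2A_3 is (7)(-96) − (-57)(12) = 12.
The area is nonzero, so the three points are not collinear.

No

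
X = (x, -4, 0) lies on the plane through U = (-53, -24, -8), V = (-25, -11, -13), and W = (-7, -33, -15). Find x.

-108

A normal to the plane is n = UV × UW = (-136, -34, -850).
X lies in the plane iff n · UX = 0.
This gives (-136)x + (-14688) = 0, so x = -108.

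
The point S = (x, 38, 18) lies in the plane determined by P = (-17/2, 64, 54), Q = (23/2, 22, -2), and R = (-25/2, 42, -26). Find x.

7/2

The plane through P, Q, R has equation 2128x + 1824y − 608z = 65816.
Substituting S: (2128)x + (58368) = 65816, so x = 7/2.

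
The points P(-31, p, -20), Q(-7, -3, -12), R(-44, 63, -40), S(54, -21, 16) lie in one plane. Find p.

-11

The points are coplanar iff PQ · (PR × PS) = 0.
Expanding, this is linear in p: (672)p + (7392) = 0.
So p = -11.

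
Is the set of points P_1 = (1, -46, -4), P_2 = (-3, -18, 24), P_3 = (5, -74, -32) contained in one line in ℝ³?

Yes

P_1P_2 = (-4, 28, 28), P_1P_3 = (4, -28, -28).
P_1P_2 × P_1P_3 = (0, 0, 0).
The cross product vanishes, so the three points are collinear.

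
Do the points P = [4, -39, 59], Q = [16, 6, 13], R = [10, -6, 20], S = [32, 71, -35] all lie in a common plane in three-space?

No

The four points are coplanar iff the 3×3 determinant with rows PQ, PR, PS is zero.
Rows: (12, 45, -46), (6, 33, -39), (28, 110, -94).
Expanding along the first row: (12)(1188) − (45)(528) + (-46)(-264) = 2640.
Nonzero ⇒ not coplanar.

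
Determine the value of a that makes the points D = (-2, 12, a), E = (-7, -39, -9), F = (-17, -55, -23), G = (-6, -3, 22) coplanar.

Coplanarity ⇔ det[DE; DF; DG] = 0.
Expanding, this is linear in a: (344)a + (-12040) = 0.
So a = 35.

35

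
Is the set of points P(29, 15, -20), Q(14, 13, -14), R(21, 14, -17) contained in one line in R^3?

No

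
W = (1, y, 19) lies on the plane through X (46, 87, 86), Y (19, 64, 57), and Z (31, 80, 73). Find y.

Coplanarity requires XY · (XZ × XW) = 0.
XY = (-27, -23, -29), XZ = (-15, -7, -13); the triple product is linear in y with coefficient 84 and constant term -1176.
Setting it to zero: y = 14.

14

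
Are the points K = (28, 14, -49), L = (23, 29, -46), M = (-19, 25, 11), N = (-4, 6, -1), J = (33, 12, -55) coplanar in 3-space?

The plane through K, L, M has normal n = KL × KM = (867, 159, 650) and equation n·P = -5348.
Checking the remaining points: n·N = -3164, n·J = -5231.
Since n·N = -3164 ≠ -5348, N is off the plane and the points are not all coplanar.

No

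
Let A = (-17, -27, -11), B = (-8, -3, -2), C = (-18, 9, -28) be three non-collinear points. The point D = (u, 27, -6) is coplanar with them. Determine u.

-4

A normal to the plane is n = AB × AC = (-732, 144, 348).
D lies in the plane iff n · AD = 0.
This gives (-732)u + (-2928) = 0, so u = -4.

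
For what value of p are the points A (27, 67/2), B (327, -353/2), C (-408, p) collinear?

338

The three points are collinear iff det[AB; AC] = 0.
This determinant is linear in p: (300)p + (-101400) = 0, so p = 338.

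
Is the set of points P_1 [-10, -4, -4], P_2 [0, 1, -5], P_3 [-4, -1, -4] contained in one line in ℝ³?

No

P_1P_2 = (10, 5, -1), P_1P_3 = (6, 3, 0).
P_1P_2 × P_1P_3 = (3, -6, 0).
The cross product is nonzero, so the points do not lie on one line.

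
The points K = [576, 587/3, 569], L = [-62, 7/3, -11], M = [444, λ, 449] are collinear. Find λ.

Direction KL = (-638, -580/3, -580). From the x-coordinate of M, the parameter along the line is τ = (444 − 576)/(-638) = 6/29.
Then λ = 587/3 + 6/29·(-580/3) = 467/3.

467/3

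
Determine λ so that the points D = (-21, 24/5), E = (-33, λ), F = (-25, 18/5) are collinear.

6/5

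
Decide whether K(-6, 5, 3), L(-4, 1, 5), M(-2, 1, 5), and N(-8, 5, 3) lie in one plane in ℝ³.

The four points are coplanar iff the 3×3 determinant with rows KL, KM, KN is zero.
Rows: (2, -4, 2), (4, -4, 2), (-2, 0, 0).
Expanding along the first row: (2)(0) − (-4)(4) + (2)(-8) = 0.
Zero determinant ⇒ coplanar.

Yes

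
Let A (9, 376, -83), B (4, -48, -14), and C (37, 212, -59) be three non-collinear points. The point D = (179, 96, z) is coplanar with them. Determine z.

Coplanarity requires AB · (AC × AD) = 0.
AB = (-5, -424, 69), AC = (28, -164, 24); the triple product is linear in z with coefficient 12692 and constant term 672676.
Setting it to zero: z = -53.

-53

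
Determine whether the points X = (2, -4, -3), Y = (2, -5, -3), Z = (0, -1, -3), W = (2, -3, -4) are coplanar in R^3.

With X as base: XY = (0, -1, 0), XZ = (-2, 3, 0), XW = (0, 1, -1).
XZ × XW = (-3, -2, -2).
XY · (XZ × XW) = 2.
Since 2 ≠ 0, the four points are not coplanar.

No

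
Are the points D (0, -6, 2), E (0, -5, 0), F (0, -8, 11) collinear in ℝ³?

DE = (0, 1, -2), DF = (0, -2, 9).
Comparing components 2 and 3: (1)(9) − (-2)(-2) = 5 ≠ 0, so DE and DF are not parallel and the points are not collinear.

No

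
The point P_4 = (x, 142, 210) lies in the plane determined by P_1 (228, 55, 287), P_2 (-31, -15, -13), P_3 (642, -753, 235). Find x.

101

A normal to the plane is n = P_1P_2 × P_1P_3 = (-238760, -137668, 238252).
P_4 lies in the plane iff n · P_1P_4 = 0.
This gives (-238760)x + (24114760) = 0, so x = 101.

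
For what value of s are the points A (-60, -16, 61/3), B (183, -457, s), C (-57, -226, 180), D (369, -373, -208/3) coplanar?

The points are coplanar iff AB · (AC × AD) = 0.
Expanding, this is linear in s: (89019)s + (-13708926) = 0.
So s = 154.

154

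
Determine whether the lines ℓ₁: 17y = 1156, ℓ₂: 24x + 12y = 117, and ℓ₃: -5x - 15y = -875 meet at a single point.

No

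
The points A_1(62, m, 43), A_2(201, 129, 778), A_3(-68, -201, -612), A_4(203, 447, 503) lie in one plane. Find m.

Coplanarity ⇔ det[A_1A_2; A_1A_3; A_1A_4] = 0.
Expanding, this is linear in m: (76755)m + (1765365) = 0.
So m = -23.

-23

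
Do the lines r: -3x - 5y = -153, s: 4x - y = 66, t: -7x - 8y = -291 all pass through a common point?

The three lines meet at one point iff the augmented coefficient matrix [aᵢ bᵢ cᵢ] has rank < 3, i.e. its determinant vanishes.
Here the determinant is 0.
It vanishes, so the lines are concurrent at (21, 18).

Yes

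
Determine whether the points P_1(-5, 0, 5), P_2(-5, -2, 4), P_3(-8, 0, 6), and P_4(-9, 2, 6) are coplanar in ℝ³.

No

A normal to the plane through P_1, P_2, P_3 is n = P_1P_2 × P_1P_3 = (-2, 3, -6).
The plane has equation n·P = -20. For P_4: n·P_4 = -12.
-12 ≠ -20, so P_4 is off the plane.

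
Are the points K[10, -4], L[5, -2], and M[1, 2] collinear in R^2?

No

KL = (-5, 2), KM = (-9, 6).
det[KL; KM] = (-5)(6) − (2)(-9) = -12.
The determinant is nonzero, so they are not collinear.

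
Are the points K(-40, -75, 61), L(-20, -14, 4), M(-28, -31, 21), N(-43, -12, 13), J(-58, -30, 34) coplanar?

The plane through K, L, M has normal n = KL × KM = (68, 116, 148) and equation n·P = -2392.
Checking the remaining points: n·N = -2392, n·J = -2392.
All equal -2392, so all 5 points lie in one plane.

Yes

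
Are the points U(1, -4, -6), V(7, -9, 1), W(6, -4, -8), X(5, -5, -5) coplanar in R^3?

The four points are coplanar iff the 3×3 determinant with rows UV, UW, UX is zero.
Rows: (6, -5, 7), (5, 0, -2), (4, -1, 1).
Expanding along the first row: (6)(-2) − (-5)(13) + (7)(-5) = 18.
Nonzero ⇒ not coplanar.

No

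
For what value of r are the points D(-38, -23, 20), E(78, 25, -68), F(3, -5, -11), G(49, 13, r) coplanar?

Normal to plane DEF: n = (96, -12, 120); plane equation n·P = -972.
Requiring n·G = -972: (120)r + (4548) = -972.
So r = -46.

-46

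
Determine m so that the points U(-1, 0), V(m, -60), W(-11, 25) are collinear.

23

The three points are collinear iff det[UV; UW] = 0.
This determinant is linear in m: (25)m + (-575) = 0, so m = 23.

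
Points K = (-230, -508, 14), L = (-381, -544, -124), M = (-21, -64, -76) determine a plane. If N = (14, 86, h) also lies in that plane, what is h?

The plane through K, L, M has equation 64512x − 42432y − 59520z = 5884416.
Substituting N: (-59520)h + (-2745984) = 5884416, so h = -145.

-145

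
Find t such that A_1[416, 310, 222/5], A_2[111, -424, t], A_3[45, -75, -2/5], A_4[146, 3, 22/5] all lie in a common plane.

Coplanarity ⇔ det[A_1A_2; A_1A_3; A_1A_4] = 0.
Expanding, this is linear in t: (9947)t + (5351486/5) = 0.
So t = -538/5.

-538/5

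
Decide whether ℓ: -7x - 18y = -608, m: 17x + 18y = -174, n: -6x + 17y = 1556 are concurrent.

No

Lines aᵢx + bᵢy = cᵢ with pairwise distinct directions are concurrent exactly when det[aᵢ bᵢ cᵢ] = 0.
Here the determinant is -794.
Nonzero, so no common point exists.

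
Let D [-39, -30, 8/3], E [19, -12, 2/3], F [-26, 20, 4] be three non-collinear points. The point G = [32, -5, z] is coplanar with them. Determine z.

1/3

A normal to the plane is n = DE × DF = (124, -310/3, 2666).
G lies in the plane iff n · DG = 0.
This gives (2666)z + (-2666/3) = 0, so z = 1/3.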